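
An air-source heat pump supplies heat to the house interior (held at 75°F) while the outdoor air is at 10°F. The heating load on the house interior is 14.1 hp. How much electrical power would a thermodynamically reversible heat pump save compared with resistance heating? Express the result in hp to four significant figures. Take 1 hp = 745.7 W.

12.39 hp

In absolute terms T_C = 260.93 K and T_H = 297.04 K, so ΔT = 36.11 K.
COP_Carnot = T_H/ΔT = 297.04/36.11 = 8.226.
Resistance heating needs Ẇ_res = Q̇_H = 14.10 hp; the reversible heat pump needs only Ẇ_hp = Q̇_H/COP = 1.714 hp.
Saving = 14.10 − 1.714 = 12.39 hp.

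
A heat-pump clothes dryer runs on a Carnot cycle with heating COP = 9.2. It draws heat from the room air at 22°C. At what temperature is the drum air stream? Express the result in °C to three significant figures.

COP_HP = T_H/(T_H − T_C) rearranges to T_H = COP·T_C/(COP − 1).
With T_C = 295.15 K, T_H = 9.2 × 295.15/8.200 = 331.14 K.
Converting, 331.14 K = 57.99°C.

58.0 °C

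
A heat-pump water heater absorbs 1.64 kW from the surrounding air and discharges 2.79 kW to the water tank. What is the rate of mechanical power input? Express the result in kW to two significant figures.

1.2 kW

For a cyclic device the first law requires Q̇_H = Q̇_C + Ẇ.
Ẇ = Q̇_H − Q̇_C = 1.150 kW.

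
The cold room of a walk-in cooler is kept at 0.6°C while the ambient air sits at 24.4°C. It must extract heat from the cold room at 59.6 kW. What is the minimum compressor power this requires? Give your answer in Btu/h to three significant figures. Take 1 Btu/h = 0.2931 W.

In absolute terms T_C = 273.75 K and T_H = 297.55 K, so ΔT = 23.80 K.
COP_Carnot = T_C/ΔT = 273.75/23.80 = 11.50.
Ẇ_min = Q̇/COP_Carnot = 59.60/11.50 = 5.182 kW = 17680 Btu/h.

17700 Btu/h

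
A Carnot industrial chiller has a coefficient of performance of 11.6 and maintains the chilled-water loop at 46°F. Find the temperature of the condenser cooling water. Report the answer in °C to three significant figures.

COP_R = T_C/(T_H − T_C) gives T_H − T_C = T_C/COP.
With T_C = 280.93 K, T_H = 280.93 × (1 + 1/11.6) = 305.15 K.
Converting, 305.15 K = 32.00°C.

32.0 °C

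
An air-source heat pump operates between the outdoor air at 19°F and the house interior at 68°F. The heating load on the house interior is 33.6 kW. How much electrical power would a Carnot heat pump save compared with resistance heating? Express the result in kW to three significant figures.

In absolute terms T_C = 265.93 K and T_H = 293.15 K, so ΔT = 27.22 K.
COP_Carnot = T_H/ΔT = 293.15/27.22 = 10.77.
Resistance heating needs Ẇ_res = Q̇_H = 33.60 kW; the reversible heat pump needs only Ẇ_hp = Q̇_H/COP = 3.120 kW.
Saving = 33.60 − 3.120 = 30.48 kW.

30.5 kW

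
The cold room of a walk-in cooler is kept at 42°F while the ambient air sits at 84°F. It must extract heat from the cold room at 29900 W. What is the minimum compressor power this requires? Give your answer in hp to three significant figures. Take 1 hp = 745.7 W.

In absolute terms T_C = 278.71 K and T_H = 302.04 K, so ΔT = 23.33 K.
COP_Carnot = T_C/ΔT = 278.71/23.33 = 11.94.
Ẇ_min = Q̇/COP_Carnot = 29900/11.94 = 2503 W = 3.357 hp.

3.36 hp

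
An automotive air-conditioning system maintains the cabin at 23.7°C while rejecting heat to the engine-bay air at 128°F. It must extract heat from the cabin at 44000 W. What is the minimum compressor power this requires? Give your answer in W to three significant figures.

In absolute terms T_C = 296.85 K and T_H = 326.48 K, so ΔT = 29.63 K.
COP_Carnot = T_C/ΔT = 296.85/29.63 = 10.02.
Ẇ_min = Q̇/COP_Carnot = 44000/10.02 = 4392 W.

4390 W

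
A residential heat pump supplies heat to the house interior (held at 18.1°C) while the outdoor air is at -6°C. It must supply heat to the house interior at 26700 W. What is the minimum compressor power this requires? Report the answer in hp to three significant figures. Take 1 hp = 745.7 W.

2.96 hp

In absolute terms T_C = 267.15 K and T_H = 291.25 K, so ΔT = 24.10 K.
COP_Carnot = T_H/ΔT = 291.25/24.10 = 12.09.
Ẇ_min = Q̇/COP_Carnot = 26700/12.09 = 2209 W = 2.963 hp.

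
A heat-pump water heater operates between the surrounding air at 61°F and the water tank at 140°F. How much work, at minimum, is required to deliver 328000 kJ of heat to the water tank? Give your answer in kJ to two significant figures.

43000 kJ

In absolute terms T_C = 289.26 K and T_H = 333.15 K, so ΔT = 43.89 K.
The reversible limit is COP_HP = T_H/ΔT = 7.591, so W_min = Q_H/COP = Q_H·ΔT/T_H.
W_min = 328000 × 43.89/333.15 = 43210 kJ.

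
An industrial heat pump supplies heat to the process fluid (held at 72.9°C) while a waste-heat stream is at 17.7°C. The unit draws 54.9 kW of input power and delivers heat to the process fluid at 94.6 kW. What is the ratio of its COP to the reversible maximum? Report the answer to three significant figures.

0.275

COP_actual = Q̇_H/Ẇ = 94.60/54.90 = 1.723.
In absolute terms T_C = 290.85 K and T_H = 346.05 K, so ΔT = 55.20 K.
COP_Carnot = T_H/ΔT = 346.05/55.20 = 6.269.
η_II = COP_actual/COP_Carnot = 1.723/6.269 = 0.2749.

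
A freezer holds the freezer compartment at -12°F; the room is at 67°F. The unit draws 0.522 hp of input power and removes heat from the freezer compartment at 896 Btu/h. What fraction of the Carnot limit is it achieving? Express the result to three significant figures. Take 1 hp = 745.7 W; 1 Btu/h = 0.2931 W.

0.119

Converting, Q̇_C = 896.0 Btu/h = 0.3522 hp, so COP_actual = Q̇_C/Ẇ = 0.3522/0.5220 = 0.6747.
In absolute terms T_C = 248.71 K and T_H = 292.59 K, so ΔT = 43.89 K.
COP_Carnot = T_C/ΔT = 248.71/43.89 = 5.667.
η_II = COP_actual/COP_Carnot = 0.6747/5.667 = 0.1191.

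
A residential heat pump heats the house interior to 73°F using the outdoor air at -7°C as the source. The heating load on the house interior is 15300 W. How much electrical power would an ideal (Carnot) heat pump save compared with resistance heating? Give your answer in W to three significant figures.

13800 W

In absolute terms T_C = 266.15 K and T_H = 295.93 K, so ΔT = 29.78 K.
COP_Carnot = T_H/ΔT = 295.93/29.78 = 9.938.
Resistance heating needs Ẇ_res = Q̇_H = 15300 W; the reversible heat pump needs only Ẇ_hp = Q̇_H/COP = 1540 W.
Saving = 15300 − 1540 = 13760 W.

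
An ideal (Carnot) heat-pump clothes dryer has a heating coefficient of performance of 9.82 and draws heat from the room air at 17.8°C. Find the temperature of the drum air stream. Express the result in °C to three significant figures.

50.8 °C

COP_HP = T_H/(T_H − T_C) rearranges to T_H = COP·T_C/(COP − 1).
With T_C = 290.95 K, T_H = 9.82 × 290.95/8.820 = 323.94 K.
Converting, 323.94 K = 50.79°C.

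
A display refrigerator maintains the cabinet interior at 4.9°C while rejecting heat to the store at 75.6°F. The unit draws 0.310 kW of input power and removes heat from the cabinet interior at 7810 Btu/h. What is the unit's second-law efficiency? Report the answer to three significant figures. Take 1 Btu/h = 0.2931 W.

0.513

Converting, Q̇_C = 7810 Btu/h = 2.289 kW, so COP_actual = Q̇_C/Ẇ = 2.289/0.3100 = 7.384.
In absolute terms T_C = 278.05 K and T_H = 297.37 K, so ΔT = 19.32 K.
COP_Carnot = T_C/ΔT = 278.05/19.32 = 14.39.
η_II = COP_actual/COP_Carnot = 7.384/14.39 = 0.5131.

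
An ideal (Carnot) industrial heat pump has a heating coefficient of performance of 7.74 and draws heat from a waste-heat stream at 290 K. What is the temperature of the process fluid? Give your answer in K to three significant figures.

333 K

COP_HP = T_H/(T_H − T_C) rearranges to T_H = COP·T_C/(COP − 1).
With T_C = 290.00 K, T_H = 7.74 × 290.00/6.740 = 333.03 K.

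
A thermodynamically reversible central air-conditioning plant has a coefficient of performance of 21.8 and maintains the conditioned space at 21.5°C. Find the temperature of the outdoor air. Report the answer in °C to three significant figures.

COP_R = T_C/(T_H − T_C) gives T_H − T_C = T_C/COP.
With T_C = 294.65 K, T_H = 294.65 × (1 + 1/21.8) = 308.17 K.
Converting, 308.17 K = 35.02°C.

35.0 °C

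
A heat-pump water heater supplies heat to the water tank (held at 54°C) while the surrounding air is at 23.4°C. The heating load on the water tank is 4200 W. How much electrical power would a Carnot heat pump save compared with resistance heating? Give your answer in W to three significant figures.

In absolute terms T_C = 296.55 K and T_H = 327.15 K, so ΔT = 30.60 K.
COP_Carnot = T_H/ΔT = 327.15/30.60 = 10.69.
Resistance heating needs Ẇ_res = Q̇_H = 4200 W; the reversible heat pump needs only Ẇ_hp = Q̇_H/COP = 392.8 W.
Saving = 4200 − 392.8 = 3807 W.

3810 W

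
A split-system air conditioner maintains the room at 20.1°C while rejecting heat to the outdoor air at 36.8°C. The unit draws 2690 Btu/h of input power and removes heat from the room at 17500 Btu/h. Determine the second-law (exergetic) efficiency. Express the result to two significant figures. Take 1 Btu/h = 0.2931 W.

COP_actual = Q̇_C/Ẇ = 17500/2690 = 6.506.
In absolute terms T_C = 293.25 K and T_H = 309.95 K, so ΔT = 16.70 K.
COP_Carnot = T_C/ΔT = 293.25/16.70 = 17.56.
η_II = COP_actual/COP_Carnot = 6.506/17.56 = 0.3705.

0.37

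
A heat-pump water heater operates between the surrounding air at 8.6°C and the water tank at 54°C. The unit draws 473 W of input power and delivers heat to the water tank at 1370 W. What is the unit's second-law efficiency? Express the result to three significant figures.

0.402

COP_actual = Q̇_H/Ẇ = 1370/473.0 = 2.896.
In absolute terms T_C = 281.75 K and T_H = 327.15 K, so ΔT = 45.40 K.
COP_Carnot = T_H/ΔT = 327.15/45.40 = 7.206.
η_II = COP_actual/COP_Carnot = 2.896/7.206 = 0.4019.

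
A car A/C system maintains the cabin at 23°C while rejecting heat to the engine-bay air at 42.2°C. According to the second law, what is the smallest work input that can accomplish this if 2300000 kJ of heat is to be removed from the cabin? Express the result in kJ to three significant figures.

In absolute terms T_C = 296.15 K and T_H = 315.35 K, so ΔT = 19.20 K.
The reversible limit is COP_R = T_C/ΔT = 15.42, so W_min = Q_C/COP = Q_C·ΔT/T_C.
W_min = 2300000 × 19.20/296.15 = 149100 kJ.

149000 kJ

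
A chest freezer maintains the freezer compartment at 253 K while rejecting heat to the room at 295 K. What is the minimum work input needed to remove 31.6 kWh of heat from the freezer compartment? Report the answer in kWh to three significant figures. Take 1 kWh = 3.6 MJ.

5.25 kWh

The reservoir spacing is ΔT = 295 − 253 = 42.00 K.
The reversible limit is COP_R = T_C/ΔT = 6.024, so W_min = Q_C/COP = Q_C·ΔT/T_C.
W_min = 31.60 × 42.00/253.00 = 5.246 kWh.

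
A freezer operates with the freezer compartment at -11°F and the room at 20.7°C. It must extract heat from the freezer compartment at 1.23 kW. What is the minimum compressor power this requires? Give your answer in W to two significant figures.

220 W

In absolute terms T_C = 249.26 K and T_H = 293.85 K, so ΔT = 44.59 K.
COP_Carnot = T_C/ΔT = 249.26/44.59 = 5.590.
Ẇ_min = Q̇/COP_Carnot = 1.230/5.590 = 0.2200 kW = 220.0 W.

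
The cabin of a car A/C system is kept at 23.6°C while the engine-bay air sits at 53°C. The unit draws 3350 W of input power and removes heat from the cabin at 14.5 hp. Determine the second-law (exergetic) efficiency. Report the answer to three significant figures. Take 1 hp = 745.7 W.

Converting, Q̇_C = 14.50 hp = 10810 W, so COP_actual = Q̇_C/Ẇ = 10810/3350 = 3.228.
In absolute terms T_C = 296.75 K and T_H = 326.15 K, so ΔT = 29.40 K.
COP_Carnot = T_C/ΔT = 296.75/29.40 = 10.09.
η_II = COP_actual/COP_Carnot = 3.228/10.09 = 0.3198.

0.320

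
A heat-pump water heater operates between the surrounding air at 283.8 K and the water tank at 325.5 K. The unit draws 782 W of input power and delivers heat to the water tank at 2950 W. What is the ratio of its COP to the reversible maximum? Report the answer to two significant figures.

COP_actual = Q̇_H/Ẇ = 2950/782.0 = 3.772.
The reservoir spacing is ΔT = 325.5 − 283.8 = 41.70 K.
COP_Carnot = T_H/ΔT = 325.50/41.70 = 7.806.
η_II = COP_actual/COP_Carnot = 3.772/7.806 = 0.4833.

0.48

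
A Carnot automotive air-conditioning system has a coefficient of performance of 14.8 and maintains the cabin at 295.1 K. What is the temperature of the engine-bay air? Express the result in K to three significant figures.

COP_R = T_C/(T_H − T_C) gives T_H − T_C = T_C/COP.
With T_C = 295.10 K, T_H = 295.10 × (1 + 1/14.8) = 315.04 K.

315 K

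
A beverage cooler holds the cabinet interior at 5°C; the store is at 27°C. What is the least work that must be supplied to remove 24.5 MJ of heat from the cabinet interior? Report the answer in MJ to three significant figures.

1.94 MJ

In absolute terms T_C = 278.15 K and T_H = 300.15 K, so ΔT = 22.00 K.
The reversible limit is COP_R = T_C/ΔT = 12.64, so W_min = Q_C/COP = Q_C·ΔT/T_C.
W_min = 24.50 × 22.00/278.15 = 1.938 MJ.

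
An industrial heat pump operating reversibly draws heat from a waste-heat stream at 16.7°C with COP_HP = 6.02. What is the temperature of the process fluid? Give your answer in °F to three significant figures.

COP_HP = T_H/(T_H − T_C) rearranges to T_H = COP·T_C/(COP − 1).
With T_C = 289.85 K, T_H = 6.02 × 289.85/5.020 = 347.59 K.
Converting, 347.59 K = 165.99°F.

166 °F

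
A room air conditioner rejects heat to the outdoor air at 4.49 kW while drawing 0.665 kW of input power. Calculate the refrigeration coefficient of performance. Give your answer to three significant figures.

5.75

The first law gives Q̇_H = Q̇_C + Ẇ, so the three rates are Q̇_C = 3.825, Q̇_H = 4.490, Ẇ = 0.6650 kW.
COP_R = Q̇_C/Ẇ = 3.825/0.6650 = 5.752.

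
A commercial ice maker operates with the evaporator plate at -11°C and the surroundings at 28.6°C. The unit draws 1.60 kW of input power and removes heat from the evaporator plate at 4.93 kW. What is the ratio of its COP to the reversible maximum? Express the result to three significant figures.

COP_actual = Q̇_C/Ẇ = 4.930/1.600 = 3.081.
In absolute terms T_C = 262.15 K and T_H = 301.75 K, so ΔT = 39.60 K.
COP_Carnot = T_C/ΔT = 262.15/39.60 = 6.620.
η_II = COP_actual/COP_Carnot = 3.081/6.620 = 0.4654.

0.465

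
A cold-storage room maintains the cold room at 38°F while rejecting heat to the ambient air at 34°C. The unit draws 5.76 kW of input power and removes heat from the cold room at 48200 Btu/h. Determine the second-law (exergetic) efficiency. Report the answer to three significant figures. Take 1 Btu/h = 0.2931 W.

0.272

Converting, Q̇_C = 48200 Btu/h = 14.13 kW, so COP_actual = Q̇_C/Ẇ = 14.13/5.760 = 2.453.
In absolute terms T_C = 276.48 K and T_H = 307.15 K, so ΔT = 30.67 K.
COP_Carnot = T_C/ΔT = 276.48/30.67 = 9.016.
η_II = COP_actual/COP_Carnot = 2.453/9.016 = 0.2720.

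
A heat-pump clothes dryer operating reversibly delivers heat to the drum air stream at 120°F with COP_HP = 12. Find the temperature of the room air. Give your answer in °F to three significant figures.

71.7 °F

COP_HP = T_H/(T_H − T_C) gives T_H − T_C = T_H/COP.
With T_H = 322.04 K, T_C = 322.04 × (1 − 1/12) = 295.20 K.
Converting, 295.20 K = 71.69°F.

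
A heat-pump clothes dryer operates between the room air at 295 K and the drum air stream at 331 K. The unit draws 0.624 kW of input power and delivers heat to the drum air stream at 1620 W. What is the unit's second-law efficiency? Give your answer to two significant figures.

0.28

Converting, Q̇_H = 1620 W = 1.620 kW, so COP_actual = Q̇_H/Ẇ = 1.620/0.6240 = 2.596.
The reservoir spacing is ΔT = 331 − 295 = 36.00 K.
COP_Carnot = T_H/ΔT = 331.00/36.00 = 9.194.
η_II = COP_actual/COP_Carnot = 2.596/9.194 = 0.2824.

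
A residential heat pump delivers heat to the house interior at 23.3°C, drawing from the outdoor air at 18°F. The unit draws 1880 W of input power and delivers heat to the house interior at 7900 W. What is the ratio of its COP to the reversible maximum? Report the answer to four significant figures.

COP_actual = Q̇_H/Ẇ = 7900/1880 = 4.202.
In absolute terms T_C = 265.37 K and T_H = 296.45 K, so ΔT = 31.08 K.
COP_Carnot = T_H/ΔT = 296.45/31.08 = 9.539.
η_II = COP_actual/COP_Carnot = 4.202/9.539 = 0.4405.

0.4405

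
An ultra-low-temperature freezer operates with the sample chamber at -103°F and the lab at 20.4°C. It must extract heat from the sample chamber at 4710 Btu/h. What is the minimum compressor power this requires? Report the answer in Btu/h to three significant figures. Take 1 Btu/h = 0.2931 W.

In absolute terms T_C = 198.15 K and T_H = 293.55 K, so ΔT = 95.40 K.
COP_Carnot = T_C/ΔT = 198.15/95.40 = 2.077.
Ẇ_min = Q̇/COP_Carnot = 4710/2.077 = 2268 Btu/h.

2270 Btu/h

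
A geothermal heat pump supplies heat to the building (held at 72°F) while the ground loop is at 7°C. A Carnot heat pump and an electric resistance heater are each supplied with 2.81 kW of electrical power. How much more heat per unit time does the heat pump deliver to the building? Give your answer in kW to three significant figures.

In absolute terms T_C = 280.15 K and T_H = 295.37 K, so ΔT = 15.22 K.
COP_Carnot = T_H/ΔT = 295.37/15.22 = 19.40.
The heat pump delivers Q̇_H = COP × Ẇ = 54.53 kW; the resistance heater delivers Ẇ = 2.810 kW.
Extra = (COP − 1)·Ẇ = 51.72 kW.

51.7 kW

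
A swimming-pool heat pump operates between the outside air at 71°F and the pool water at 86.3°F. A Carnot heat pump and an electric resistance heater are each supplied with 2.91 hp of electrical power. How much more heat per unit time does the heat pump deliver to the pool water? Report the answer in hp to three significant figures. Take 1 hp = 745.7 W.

In absolute terms T_C = 294.82 K and T_H = 303.32 K, so ΔT = 8.500 K.
COP_Carnot = T_H/ΔT = 303.32/8.500 = 35.68.
The heat pump delivers Q̇_H = COP × Ẇ = 103.8 hp; the resistance heater delivers Ẇ = 2.910 hp.
Extra = (COP − 1)·Ẇ = 100.9 hp.

101 hp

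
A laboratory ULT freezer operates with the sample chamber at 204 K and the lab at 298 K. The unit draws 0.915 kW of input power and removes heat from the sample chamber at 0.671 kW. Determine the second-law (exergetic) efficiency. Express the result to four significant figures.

COP_actual = Q̇_C/Ẇ = 0.6710/0.9150 = 0.7333.
The reservoir spacing is ΔT = 298 − 204 = 94.00 K.
COP_Carnot = T_C/ΔT = 204.00/94.00 = 2.170.
η_II = COP_actual/COP_Carnot = 0.7333/2.170 = 0.3379.

0.3379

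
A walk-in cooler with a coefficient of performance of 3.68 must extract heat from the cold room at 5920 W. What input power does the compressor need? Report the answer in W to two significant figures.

1600 W

Ẇ = Q̇_C/COP = 5920/3.68 = 1609 W.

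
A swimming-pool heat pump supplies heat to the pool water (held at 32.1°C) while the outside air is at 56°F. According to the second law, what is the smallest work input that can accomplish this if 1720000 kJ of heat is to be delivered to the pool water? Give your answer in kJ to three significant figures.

106000 kJ

In absolute terms T_C = 286.48 K and T_H = 305.25 K, so ΔT = 18.77 K.
The reversible limit is COP_HP = T_H/ΔT = 16.27, so W_min = Q_H/COP = Q_H·ΔT/T_H.
W_min = 1720000 × 18.77/305.25 = 105700 kJ.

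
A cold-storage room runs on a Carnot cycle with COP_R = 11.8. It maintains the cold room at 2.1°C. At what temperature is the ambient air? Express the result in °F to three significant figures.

COP_R = T_C/(T_H − T_C) gives T_H − T_C = T_C/COP.
With T_C = 275.25 K, T_H = 275.25 × (1 + 1/11.8) = 298.58 K.
Converting, 298.58 K = 77.77°F.

77.8 °F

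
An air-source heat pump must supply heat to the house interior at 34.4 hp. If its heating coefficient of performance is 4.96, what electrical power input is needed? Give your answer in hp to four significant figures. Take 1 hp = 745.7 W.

6.935 hp

Ẇ = Q̇_H/COP_HP = 34.40/4.96 = 6.935 hp.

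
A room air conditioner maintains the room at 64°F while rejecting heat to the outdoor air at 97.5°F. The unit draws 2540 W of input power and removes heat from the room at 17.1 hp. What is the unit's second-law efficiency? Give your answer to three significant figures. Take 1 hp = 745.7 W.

Converting, Q̇_C = 17.10 hp = 12750 W, so COP_actual = Q̇_C/Ẇ = 12750/2540 = 5.020.
In absolute terms T_C = 290.93 K and T_H = 309.54 K, so ΔT = 18.61 K.
COP_Carnot = T_C/ΔT = 290.93/18.61 = 15.63.
η_II = COP_actual/COP_Carnot = 5.020/15.63 = 0.3212.

0.321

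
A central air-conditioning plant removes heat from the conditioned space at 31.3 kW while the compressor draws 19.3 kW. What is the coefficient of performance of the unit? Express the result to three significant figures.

1.62

The first law gives Q̇_H = Q̇_C + Ẇ, so the three rates are Q̇_C = 31.30, Q̇_H = 50.60, Ẇ = 19.30 kW.
COP_R = Q̇_C/Ẇ = 31.30/19.30 = 1.622.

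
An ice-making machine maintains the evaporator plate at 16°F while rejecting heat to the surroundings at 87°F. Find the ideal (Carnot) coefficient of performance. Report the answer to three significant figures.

In absolute terms T_C = 264.26 K and T_H = 303.71 K, so ΔT = 39.44 K.
For a reversible cycle, COP_Carnot = T_C/ΔT = 264.26/39.44 = 6.700.

6.70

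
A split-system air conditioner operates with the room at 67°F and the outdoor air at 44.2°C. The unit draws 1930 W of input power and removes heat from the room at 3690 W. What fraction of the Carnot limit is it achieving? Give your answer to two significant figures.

0.16

COP_actual = Q̇_C/Ẇ = 3690/1930 = 1.912.
In absolute terms T_C = 292.59 K and T_H = 317.35 K, so ΔT = 24.76 K.
COP_Carnot = T_C/ΔT = 292.59/24.76 = 11.82.
η_II = COP_actual/COP_Carnot = 1.912/11.82 = 0.1618.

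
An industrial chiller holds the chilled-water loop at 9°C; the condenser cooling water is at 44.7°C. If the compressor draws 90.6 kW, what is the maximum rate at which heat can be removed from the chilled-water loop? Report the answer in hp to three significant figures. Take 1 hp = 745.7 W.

960 hp

In absolute terms T_C = 282.15 K and T_H = 317.85 K, so ΔT = 35.70 K.
COP_Carnot = T_C/ΔT = 282.15/35.70 = 7.903.
Q̇_max = COP_Carnot × Ẇ = 7.903 × 90.60 kW = 716.0 kW = 960.2 hp.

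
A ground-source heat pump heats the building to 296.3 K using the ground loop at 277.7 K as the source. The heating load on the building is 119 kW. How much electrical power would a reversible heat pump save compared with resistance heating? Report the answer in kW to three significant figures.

112 kW

The reservoir spacing is ΔT = 296.3 − 277.7 = 18.60 K.
COP_Carnot = T_H/ΔT = 296.30/18.60 = 15.93.
Resistance heating needs Ẇ_res = Q̇_H = 119.0 kW; the reversible heat pump needs only Ẇ_hp = Q̇_H/COP = 7.470 kW.
Saving = 119.0 − 7.470 = 111.5 kW.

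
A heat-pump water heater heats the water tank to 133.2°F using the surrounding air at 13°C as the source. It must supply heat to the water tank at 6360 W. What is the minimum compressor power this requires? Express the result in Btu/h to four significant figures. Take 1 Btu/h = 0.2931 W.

In absolute terms T_C = 286.15 K and T_H = 329.37 K, so ΔT = 43.22 K.
COP_Carnot = T_H/ΔT = 329.37/43.22 = 7.620.
Ẇ_min = Q̇/COP_Carnot = 6360/7.620 = 834.6 W = 2847 Btu/h.

2847 Btu/h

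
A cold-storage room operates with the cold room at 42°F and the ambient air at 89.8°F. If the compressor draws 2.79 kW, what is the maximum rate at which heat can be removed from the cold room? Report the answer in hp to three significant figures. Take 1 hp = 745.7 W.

In absolute terms T_C = 278.71 K and T_H = 305.26 K, so ΔT = 26.56 K.
COP_Carnot = T_C/ΔT = 278.71/26.56 = 10.50.
Q̇_max = COP_Carnot × Ẇ = 10.50 × 2.790 kW = 29.28 kW = 39.27 hp.

39.3 hp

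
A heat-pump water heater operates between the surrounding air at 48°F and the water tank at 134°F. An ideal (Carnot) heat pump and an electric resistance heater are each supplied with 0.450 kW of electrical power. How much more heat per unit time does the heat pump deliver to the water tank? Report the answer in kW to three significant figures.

2.66 kW

In absolute terms T_C = 282.04 K and T_H = 329.82 K, so ΔT = 47.78 K.
COP_Carnot = T_H/ΔT = 329.82/47.78 = 6.903.
The heat pump delivers Q̇_H = COP × Ẇ = 3.106 kW; the resistance heater delivers Ẇ = 0.4500 kW.
Extra = (COP − 1)·Ẇ = 2.656 kW.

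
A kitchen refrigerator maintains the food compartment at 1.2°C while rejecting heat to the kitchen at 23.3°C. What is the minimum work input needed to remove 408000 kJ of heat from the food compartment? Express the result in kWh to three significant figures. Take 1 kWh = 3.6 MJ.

9.13 kWh

In absolute terms T_C = 274.35 K and T_H = 296.45 K, so ΔT = 22.10 K.
The reversible limit is COP_R = T_C/ΔT = 12.41, so W_min = Q_C/COP = Q_C·ΔT/T_C.
W_min = 408000 × 22.10/274.35 = 32870 kJ = 9.129 kWh.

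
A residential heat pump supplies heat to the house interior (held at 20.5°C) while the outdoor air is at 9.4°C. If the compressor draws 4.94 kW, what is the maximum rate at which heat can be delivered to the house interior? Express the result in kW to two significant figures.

In absolute terms T_C = 282.55 K and T_H = 293.65 K, so ΔT = 11.10 K.
COP_Carnot = T_H/ΔT = 293.65/11.10 = 26.45.
Q̇_max = COP_Carnot × Ẇ = 26.45 × 4.940 kW = 130.7 kW.

130 kW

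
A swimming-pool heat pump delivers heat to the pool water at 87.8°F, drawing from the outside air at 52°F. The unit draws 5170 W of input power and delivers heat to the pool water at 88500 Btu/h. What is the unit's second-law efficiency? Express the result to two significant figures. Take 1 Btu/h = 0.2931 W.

Converting, Q̇_H = 88500 Btu/h = 25940 W, so COP_actual = Q̇_H/Ẇ = 25940/5170 = 5.017.
In absolute terms T_C = 284.26 K and T_H = 304.15 K, so ΔT = 19.89 K.
COP_Carnot = T_H/ΔT = 304.15/19.89 = 15.29.
η_II = COP_actual/COP_Carnot = 5.017/15.29 = 0.3281.

0.33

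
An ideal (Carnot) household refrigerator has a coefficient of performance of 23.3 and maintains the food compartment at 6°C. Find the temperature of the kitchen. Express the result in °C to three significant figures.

COP_R = T_C/(T_H − T_C) gives T_H − T_C = T_C/COP.
With T_C = 279.15 K, T_H = 279.15 × (1 + 1/23.3) = 291.13 K.
Converting, 291.13 K = 17.98°C.

18.0 °C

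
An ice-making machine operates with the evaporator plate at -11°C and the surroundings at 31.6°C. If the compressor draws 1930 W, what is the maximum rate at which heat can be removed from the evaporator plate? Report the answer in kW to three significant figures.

11.9 kW

In absolute terms T_C = 262.15 K and T_H = 304.75 K, so ΔT = 42.60 K.
COP_Carnot = T_C/ΔT = 262.15/42.60 = 6.154.
Q̇_max = COP_Carnot × Ẇ = 6.154 × 1930 W = 11880 W = 11.88 kW.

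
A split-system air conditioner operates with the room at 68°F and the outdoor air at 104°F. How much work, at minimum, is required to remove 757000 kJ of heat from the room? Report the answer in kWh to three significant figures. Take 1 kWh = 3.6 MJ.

In absolute terms T_C = 293.15 K and T_H = 313.15 K, so ΔT = 20.00 K.
The reversible limit is COP_R = T_C/ΔT = 14.66, so W_min = Q_C/COP = Q_C·ΔT/T_C.
W_min = 757000 × 20.00/293.15 = 51650 kJ = 14.35 kWh.

14.3 kWh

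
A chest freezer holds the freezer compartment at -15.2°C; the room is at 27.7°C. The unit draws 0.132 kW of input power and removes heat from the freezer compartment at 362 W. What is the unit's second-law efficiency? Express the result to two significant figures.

0.46

Converting, Q̇_C = 362.0 W = 0.3620 kW, so COP_actual = Q̇_C/Ẇ = 0.3620/0.1320 = 2.742.
In absolute terms T_C = 257.95 K and T_H = 300.85 K, so ΔT = 42.90 K.
COP_Carnot = T_C/ΔT = 257.95/42.90 = 6.013.
η_II = COP_actual/COP_Carnot = 2.742/6.013 = 0.4561.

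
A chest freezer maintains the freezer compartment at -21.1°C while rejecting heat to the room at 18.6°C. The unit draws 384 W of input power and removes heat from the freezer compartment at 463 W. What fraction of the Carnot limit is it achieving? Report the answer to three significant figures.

0.190

COP_actual = Q̇_C/Ẇ = 463.0/384.0 = 1.206.
In absolute terms T_C = 252.05 K and T_H = 291.75 K, so ΔT = 39.70 K.
COP_Carnot = T_C/ΔT = 252.05/39.70 = 6.349.
η_II = COP_actual/COP_Carnot = 1.206/6.349 = 0.1899.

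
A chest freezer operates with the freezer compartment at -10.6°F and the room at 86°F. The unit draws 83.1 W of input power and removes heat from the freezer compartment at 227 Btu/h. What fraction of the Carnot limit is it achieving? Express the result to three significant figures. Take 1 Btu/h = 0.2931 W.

0.172

Converting, Q̇_C = 227.0 Btu/h = 66.53 W, so COP_actual = Q̇_C/Ẇ = 66.53/83.10 = 0.8006.
In absolute terms T_C = 249.48 K and T_H = 303.15 K, so ΔT = 53.67 K.
COP_Carnot = T_C/ΔT = 249.48/53.67 = 4.649.
η_II = COP_actual/COP_Carnot = 0.8006/4.649 = 0.1722.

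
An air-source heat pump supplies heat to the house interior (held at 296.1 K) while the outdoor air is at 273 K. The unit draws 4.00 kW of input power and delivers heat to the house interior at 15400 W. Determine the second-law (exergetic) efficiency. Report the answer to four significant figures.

0.3004

Converting, Q̇_H = 15400 W = 15.40 kW, so COP_actual = Q̇_H/Ẇ = 15.40/4.000 = 3.850.
The reservoir spacing is ΔT = 296.1 − 273 = 23.10 K.
COP_Carnot = T_H/ΔT = 296.10/23.10 = 12.82.
η_II = COP_actual/COP_Carnot = 3.850/12.82 = 0.3004.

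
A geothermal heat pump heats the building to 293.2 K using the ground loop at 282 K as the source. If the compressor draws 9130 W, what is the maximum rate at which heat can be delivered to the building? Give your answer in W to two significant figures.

240000 W

The reservoir spacing is ΔT = 293.2 − 282 = 11.20 K.
COP_Carnot = T_H/ΔT = 293.20/11.20 = 26.18.
Q̇_max = COP_Carnot × Ẇ = 26.18 × 9130 W = 239000 W.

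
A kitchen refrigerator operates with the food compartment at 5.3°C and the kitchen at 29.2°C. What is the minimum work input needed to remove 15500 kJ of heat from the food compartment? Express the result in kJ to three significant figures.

In absolute terms T_C = 278.45 K and T_H = 302.35 K, so ΔT = 23.90 K.
The reversible limit is COP_R = T_C/ΔT = 11.65, so W_min = Q_C/COP = Q_C·ΔT/T_C.
W_min = 15500 × 23.90/278.45 = 1330 kJ.

1330 kJ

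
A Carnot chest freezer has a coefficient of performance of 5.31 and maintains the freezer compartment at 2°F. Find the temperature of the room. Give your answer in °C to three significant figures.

COP_R = T_C/(T_H − T_C) gives T_H − T_C = T_C/COP.
With T_C = 256.48 K, T_H = 256.48 × (1 + 1/5.31) = 304.79 K.
Converting, 304.79 K = 31.64°C.

31.6 °C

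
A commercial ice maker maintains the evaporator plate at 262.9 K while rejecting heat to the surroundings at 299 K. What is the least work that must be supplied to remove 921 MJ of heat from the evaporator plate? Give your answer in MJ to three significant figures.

126 MJ

The reservoir spacing is ΔT = 299 − 262.9 = 36.10 K.
The reversible limit is COP_R = T_C/ΔT = 7.283, so W_min = Q_C/COP = Q_C·ΔT/T_C.
W_min = 921.0 × 36.10/262.90 = 126.5 MJ.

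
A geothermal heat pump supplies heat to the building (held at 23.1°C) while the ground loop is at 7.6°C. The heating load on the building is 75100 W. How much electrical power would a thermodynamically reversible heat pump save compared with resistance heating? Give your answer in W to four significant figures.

71170 W

In absolute terms T_C = 280.75 K and T_H = 296.25 K, so ΔT = 15.50 K.
COP_Carnot = T_H/ΔT = 296.25/15.50 = 19.11.
Resistance heating needs Ẇ_res = Q̇_H = 75100 W; the reversible heat pump needs only Ẇ_hp = Q̇_H/COP = 3929 W.
Saving = 75100 − 3929 = 71170 W.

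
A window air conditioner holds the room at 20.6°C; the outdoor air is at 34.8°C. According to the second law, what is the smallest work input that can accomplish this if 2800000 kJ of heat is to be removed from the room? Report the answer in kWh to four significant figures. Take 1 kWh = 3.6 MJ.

37.60 kWh

In absolute terms T_C = 293.75 K and T_H = 307.95 K, so ΔT = 14.20 K.
The reversible limit is COP_R = T_C/ΔT = 20.69, so W_min = Q_C/COP = Q_C·ΔT/T_C.
W_min = 2800000 × 14.20/293.75 = 135400 kJ = 37.60 kWh.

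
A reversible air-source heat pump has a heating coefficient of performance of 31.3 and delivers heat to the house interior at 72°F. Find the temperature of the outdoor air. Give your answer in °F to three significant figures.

COP_HP = T_H/(T_H − T_C) gives T_H − T_C = T_H/COP.
With T_H = 295.37 K, T_C = 295.37 × (1 − 1/31.3) = 285.94 K.
Converting, 285.94 K = 55.01°F.

55.0 °F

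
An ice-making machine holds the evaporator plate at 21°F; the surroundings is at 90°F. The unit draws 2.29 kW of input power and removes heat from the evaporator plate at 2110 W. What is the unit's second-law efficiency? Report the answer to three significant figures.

Converting, Q̇_C = 2110 W = 2.110 kW, so COP_actual = Q̇_C/Ẇ = 2.110/2.290 = 0.9214.
In absolute terms T_C = 267.04 K and T_H = 305.37 K, so ΔT = 38.33 K.
COP_Carnot = T_C/ΔT = 267.04/38.33 = 6.966.
η_II = COP_actual/COP_Carnot = 0.9214/6.966 = 0.1323.

0.132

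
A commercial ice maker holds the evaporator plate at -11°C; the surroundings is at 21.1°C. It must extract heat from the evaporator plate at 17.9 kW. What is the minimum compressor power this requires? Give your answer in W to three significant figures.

2190 W

In absolute terms T_C = 262.15 K and T_H = 294.25 K, so ΔT = 32.10 K.
COP_Carnot = T_C/ΔT = 262.15/32.10 = 8.167.
Ẇ_min = Q̇/COP_Carnot = 17.90/8.167 = 2.192 kW = 2192 W.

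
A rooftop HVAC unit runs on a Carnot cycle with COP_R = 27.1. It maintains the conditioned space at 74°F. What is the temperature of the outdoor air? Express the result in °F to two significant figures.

94 °F

COP_R = T_C/(T_H − T_C) gives T_H − T_C = T_C/COP.
With T_C = 296.48 K, T_H = 296.48 × (1 + 1/27.1) = 307.42 K.
Converting, 307.42 K = 93.69°F.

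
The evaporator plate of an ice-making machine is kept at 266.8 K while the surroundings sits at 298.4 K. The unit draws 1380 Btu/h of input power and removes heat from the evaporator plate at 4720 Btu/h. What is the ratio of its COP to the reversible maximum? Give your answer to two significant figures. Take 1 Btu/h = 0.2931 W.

0.41

COP_actual = Q̇_C/Ẇ = 4720/1380 = 3.420.
The reservoir spacing is ΔT = 298.4 − 266.8 = 31.60 K.
COP_Carnot = T_C/ΔT = 266.80/31.60 = 8.443.
η_II = COP_actual/COP_Carnot = 3.420/8.443 = 0.4051.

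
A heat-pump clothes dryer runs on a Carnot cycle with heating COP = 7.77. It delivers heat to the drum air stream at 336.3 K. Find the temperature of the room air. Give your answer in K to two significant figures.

COP_HP = T_H/(T_H − T_C) gives T_H − T_C = T_H/COP.
With T_H = 336.30 K, T_C = 336.30 × (1 − 1/7.77) = 293.02 K.

290 K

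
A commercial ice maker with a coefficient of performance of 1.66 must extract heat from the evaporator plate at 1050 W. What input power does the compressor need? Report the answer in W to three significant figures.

Ẇ = Q̇_C/COP = 1050/1.66 = 632.5 W.

633 W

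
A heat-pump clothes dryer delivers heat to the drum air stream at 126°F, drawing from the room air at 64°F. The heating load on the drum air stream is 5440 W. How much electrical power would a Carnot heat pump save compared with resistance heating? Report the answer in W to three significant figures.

In absolute terms T_C = 290.93 K and T_H = 325.37 K, so ΔT = 34.44 K.
COP_Carnot = T_H/ΔT = 325.37/34.44 = 9.446.
Resistance heating needs Ẇ_res = Q̇_H = 5440 W; the reversible heat pump needs only Ẇ_hp = Q̇_H/COP = 575.9 W.
Saving = 5440 − 575.9 = 4864 W.

4860 W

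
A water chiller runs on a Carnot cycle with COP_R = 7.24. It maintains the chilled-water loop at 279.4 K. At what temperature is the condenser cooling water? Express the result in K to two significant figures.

320 K

COP_R = T_C/(T_H − T_C) gives T_H − T_C = T_C/COP.
With T_C = 279.40 K, T_H = 279.40 × (1 + 1/7.24) = 317.99 K.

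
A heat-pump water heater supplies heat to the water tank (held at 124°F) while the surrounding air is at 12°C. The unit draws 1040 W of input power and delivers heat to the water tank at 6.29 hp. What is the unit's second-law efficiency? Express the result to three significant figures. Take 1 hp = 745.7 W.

Converting, Q̇_H = 6.290 hp = 4690 W, so COP_actual = Q̇_H/Ẇ = 4690/1040 = 4.510.
In absolute terms T_C = 285.15 K and T_H = 324.26 K, so ΔT = 39.11 K.
COP_Carnot = T_H/ΔT = 324.26/39.11 = 8.291.
η_II = COP_actual/COP_Carnot = 4.510/8.291 = 0.5440.

0.544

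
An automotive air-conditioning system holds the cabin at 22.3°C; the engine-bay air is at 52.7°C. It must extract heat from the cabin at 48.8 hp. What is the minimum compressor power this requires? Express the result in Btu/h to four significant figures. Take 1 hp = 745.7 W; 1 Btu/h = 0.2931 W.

12770 Btu/h

In absolute terms T_C = 295.45 K and T_H = 325.85 K, so ΔT = 30.40 K.
COP_Carnot = T_C/ΔT = 295.45/30.40 = 9.719.
Ẇ_min = Q̇/COP_Carnot = 48.80/9.719 = 5.021 hp = 12770 Btu/h.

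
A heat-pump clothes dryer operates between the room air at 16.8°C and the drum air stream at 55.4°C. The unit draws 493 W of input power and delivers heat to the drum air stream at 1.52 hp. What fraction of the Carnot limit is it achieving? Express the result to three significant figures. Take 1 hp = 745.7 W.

0.270

Converting, Q̇_H = 1.520 hp = 1133 W, so COP_actual = Q̇_H/Ẇ = 1133/493.0 = 2.299.
In absolute terms T_C = 289.95 K and T_H = 328.55 K, so ΔT = 38.60 K.
COP_Carnot = T_H/ΔT = 328.55/38.60 = 8.512.
η_II = COP_actual/COP_Carnot = 2.299/8.512 = 0.2701.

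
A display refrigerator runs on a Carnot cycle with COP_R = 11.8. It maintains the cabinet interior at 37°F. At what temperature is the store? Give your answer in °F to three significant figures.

COP_R = T_C/(T_H − T_C) gives T_H − T_C = T_C/COP.
With T_C = 275.93 K, T_H = 275.93 × (1 + 1/11.8) = 299.31 K.
Converting, 299.31 K = 79.09°F.

79.1 °F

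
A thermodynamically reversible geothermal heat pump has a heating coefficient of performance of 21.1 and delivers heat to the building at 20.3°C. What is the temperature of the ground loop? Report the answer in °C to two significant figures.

6.4 °C

COP_HP = T_H/(T_H − T_C) gives T_H − T_C = T_H/COP.
With T_H = 293.45 K, T_C = 293.45 × (1 − 1/21.1) = 279.54 K.
Converting, 279.54 K = 6.39°C.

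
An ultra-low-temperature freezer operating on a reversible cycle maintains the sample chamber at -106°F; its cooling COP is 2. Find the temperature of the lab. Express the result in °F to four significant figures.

70.84 °F

COP_R = T_C/(T_H − T_C) gives T_H − T_C = T_C/COP.
With T_C = 196.48 K, T_H = 196.48 × (1 + 1/2) = 294.72 K.
Converting, 294.72 K = 70.83°F.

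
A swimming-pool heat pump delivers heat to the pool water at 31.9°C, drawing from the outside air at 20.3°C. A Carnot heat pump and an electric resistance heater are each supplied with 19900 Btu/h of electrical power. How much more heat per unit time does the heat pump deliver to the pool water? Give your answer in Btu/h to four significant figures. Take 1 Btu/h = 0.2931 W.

In absolute terms T_C = 293.45 K and T_H = 305.05 K, so ΔT = 11.60 K.
COP_Carnot = T_H/ΔT = 305.05/11.60 = 26.30.
The heat pump delivers Q̇_H = COP × Ẇ = 523300 Btu/h; the resistance heater delivers Ẇ = 19900 Btu/h.
Extra = (COP − 1)·Ẇ = 503400 Btu/h.

503400 Btu/h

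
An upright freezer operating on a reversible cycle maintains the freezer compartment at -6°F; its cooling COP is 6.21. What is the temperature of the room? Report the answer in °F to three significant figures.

COP_R = T_C/(T_H − T_C) gives T_H − T_C = T_C/COP.
With T_C = 252.04 K, T_H = 252.04 × (1 + 1/6.21) = 292.62 K.
Converting, 292.62 K = 67.05°F.

67.1 °F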